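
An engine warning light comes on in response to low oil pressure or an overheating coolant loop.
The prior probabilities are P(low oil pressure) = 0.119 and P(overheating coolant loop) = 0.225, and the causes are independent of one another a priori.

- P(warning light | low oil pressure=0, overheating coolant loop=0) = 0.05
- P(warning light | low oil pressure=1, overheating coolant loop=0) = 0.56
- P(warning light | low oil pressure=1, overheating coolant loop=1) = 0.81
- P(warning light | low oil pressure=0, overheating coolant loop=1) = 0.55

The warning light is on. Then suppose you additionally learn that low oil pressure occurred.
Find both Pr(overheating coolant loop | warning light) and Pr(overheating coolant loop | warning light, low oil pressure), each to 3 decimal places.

Pr(overheating coolant loop | warning light) ≈ 0.604; Pr(overheating coolant loop | warning light, low oil pressure) ≈ 0.296

Sum P(warning light|·) weighted by the priors over the 4 (low oil pressure, overheating coolant loop) configurations:
  P(warning light) = 0.05*0.881*0.775 + 0.55*0.881*0.225 + 0.56*0.119*0.775 + 0.81*0.119*0.225
        = 0.034139 + 0.109024 + 0.051646 + 0.021688 = 0.216497
The terms with overheating coolant loop present sum to 0.130712, so
  P(overheating coolant loop | warning light) = 0.130712 / 0.216497 ≈ 0.604

Now condition on the additional information:
By total probability over both values of overheating coolant loop:
  P(warning light | low oil pressure) = 0.56·0.775 + 0.81·0.225
        = 0.434000 + 0.182250 = 0.616250
Configurations with overheating coolant loop contribute 0.182250, so
  P(overheating coolant loop | warning light, low oil pressure) = 0.182250 / 0.616250 ≈ 0.296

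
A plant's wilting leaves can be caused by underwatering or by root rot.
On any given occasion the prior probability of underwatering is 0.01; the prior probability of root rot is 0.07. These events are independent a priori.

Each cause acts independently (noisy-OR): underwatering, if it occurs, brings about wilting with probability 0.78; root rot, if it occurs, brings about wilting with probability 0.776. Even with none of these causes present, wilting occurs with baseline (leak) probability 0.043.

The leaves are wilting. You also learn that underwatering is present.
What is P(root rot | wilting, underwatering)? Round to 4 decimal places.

Under noisy-OR, P(wilting | causes) = 1 − (1−0.043)·∏(1−qᵢ) over the active causes.
P(wilting | underwatering) = 0.78946×0.93 + 0.952839×0.07 = 0.734198 + 0.066699 = 0.800897
The root rot-present share is 0.952839×0.07 = 0.066699.
So P(root rot | wilting, underwatering) = 0.066699/0.800897 ≈ 0.0833.

P(root rot | wilting, underwatering) ≈ 0.0833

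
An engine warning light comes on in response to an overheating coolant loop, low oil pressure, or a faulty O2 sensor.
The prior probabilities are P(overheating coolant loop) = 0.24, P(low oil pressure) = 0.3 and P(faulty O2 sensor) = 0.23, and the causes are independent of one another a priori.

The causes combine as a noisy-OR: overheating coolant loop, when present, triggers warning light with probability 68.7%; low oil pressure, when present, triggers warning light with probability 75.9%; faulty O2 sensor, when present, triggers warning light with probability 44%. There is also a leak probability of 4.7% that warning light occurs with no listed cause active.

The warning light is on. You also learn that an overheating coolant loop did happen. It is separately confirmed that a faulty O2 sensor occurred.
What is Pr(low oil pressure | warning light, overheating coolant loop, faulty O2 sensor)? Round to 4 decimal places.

Pr(low oil pressure | warning light, overheating coolant loop, faulty O2 sensor) ≈ 0.3306

Under noisy-OR, P(warning light | causes) = 1 − (1−0.047)·∏(1−qᵢ) over the active causes.
P(warning light | overheating coolant loop, faulty O2 sensor) = 0.832958·0.7 + 0.959743·0.3 = 0.583071 + 0.287923 = 0.870994
The low oil pressure-present share is 0.959743·0.3 = 0.287923.
Hence the posterior is 0.287923/0.870994 ≈ 0.3306.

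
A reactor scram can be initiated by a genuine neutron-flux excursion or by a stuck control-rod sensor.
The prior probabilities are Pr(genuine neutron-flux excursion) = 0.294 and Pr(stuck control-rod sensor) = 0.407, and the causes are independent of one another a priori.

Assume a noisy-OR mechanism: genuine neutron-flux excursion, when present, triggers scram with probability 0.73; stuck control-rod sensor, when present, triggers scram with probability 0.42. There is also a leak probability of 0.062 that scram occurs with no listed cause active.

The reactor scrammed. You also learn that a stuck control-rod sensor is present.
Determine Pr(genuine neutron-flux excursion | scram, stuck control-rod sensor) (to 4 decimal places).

Under noisy-OR, P(scram | causes) = 1 − (1−0.062)·∏(1−qᵢ) over the active causes.
Enumerate both values of genuine neutron-flux excursion and weight by the priors:
  P(scram | stuck control-rod sensor) = 0.45596·0.706 + 0.853109·0.294
        = 0.321908 + 0.250814 = 0.572722
Keeping only the genuine neutron-flux excursion-present terms gives 0.250814, so
  P(genuine neutron-flux excursion | scram, stuck control-rod sensor) = 0.250814 / 0.572722 ≈ 0.4379

Pr(genuine neutron-flux excursion | scram, stuck control-rod sensor) ≈ 0.4379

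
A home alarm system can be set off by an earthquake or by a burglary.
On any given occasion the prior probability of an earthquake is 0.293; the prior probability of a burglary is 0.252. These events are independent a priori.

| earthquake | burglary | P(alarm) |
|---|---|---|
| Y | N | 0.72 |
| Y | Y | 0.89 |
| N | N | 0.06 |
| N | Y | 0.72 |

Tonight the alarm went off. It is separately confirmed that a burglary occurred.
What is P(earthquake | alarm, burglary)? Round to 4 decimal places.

Weight on earthquake=true, given the evidence: 0.89·0.293 = 0.260770
Normalizer over all consistent configurations: 0.72·0.707 + 0.89·0.293 = 0.769810
Posterior = 0.260770 / 0.769810 ≈ 0.3387

P(earthquake | alarm, burglary) ≈ 0.3387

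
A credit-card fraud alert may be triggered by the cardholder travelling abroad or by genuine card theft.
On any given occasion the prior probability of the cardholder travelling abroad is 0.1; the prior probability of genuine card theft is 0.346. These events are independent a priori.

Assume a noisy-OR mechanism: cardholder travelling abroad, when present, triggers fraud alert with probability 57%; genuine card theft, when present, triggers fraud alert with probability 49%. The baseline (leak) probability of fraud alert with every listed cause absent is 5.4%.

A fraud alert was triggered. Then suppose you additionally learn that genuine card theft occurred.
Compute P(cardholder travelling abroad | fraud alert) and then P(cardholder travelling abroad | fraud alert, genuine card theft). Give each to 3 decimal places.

Under noisy-OR, P(fraud alert | causes) = 1 − (1−0.054)·∏(1−qᵢ) over the active causes.
P(fraud alert) = 0.054*0.9*0.654 + 0.51754*0.9*0.346 + 0.59322*0.1*0.654 + 0.792542*0.1*0.346 = 0.031784 + 0.161162 + 0.038797 + 0.027422 = 0.259165
Restricting to configurations with cardholder travelling abroad present: 0.038797 + 0.027422 = 0.066219.
P(cardholder travelling abroad | fraud alert) = 0.066219 / 0.259165 ≈ 0.256

Now condition on the additional information:
By total probability over both values of cardholder travelling abroad:
  P(fraud alert | genuine card theft) = 0.51754*0.9 + 0.792542*0.1
        = 0.465786 + 0.079254 = 0.545040
Keeping only the cardholder travelling abroad-present terms gives 0.079254, so
  P(cardholder travelling abroad | fraud alert, genuine card theft) = 0.079254 / 0.545040 ≈ 0.145
The drop from 0.256 to 0.145 is the explaining-away (discounting) effect.

P(cardholder travelling abroad | fraud alert) ≈ 0.256; P(cardholder travelling abroad | fraud alert, genuine card theft) ≈ 0.145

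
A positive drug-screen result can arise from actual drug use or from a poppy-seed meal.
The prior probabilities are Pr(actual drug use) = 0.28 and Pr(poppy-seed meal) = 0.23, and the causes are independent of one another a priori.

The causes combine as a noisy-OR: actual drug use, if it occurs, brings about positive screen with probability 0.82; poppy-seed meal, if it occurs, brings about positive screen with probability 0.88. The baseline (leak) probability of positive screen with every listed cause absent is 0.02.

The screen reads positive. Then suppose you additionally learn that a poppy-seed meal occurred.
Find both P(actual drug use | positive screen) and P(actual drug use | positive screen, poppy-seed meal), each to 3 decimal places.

Under noisy-OR, P(positive screen | causes) = 1 − (1−0.02)·∏(1−qᵢ) over the active causes.
Enumerate the 4 (actual drug use, poppy-seed meal) configurations and weight by the priors:
  P(positive screen) = 0.02·0.72·0.77 + 0.8824·0.72·0.23 + 0.8236·0.28·0.77 + 0.978832·0.28·0.23
        = 0.011088 + 0.146125 + 0.177568 + 0.063037 = 0.397818
The terms with actual drug use present sum to 0.240605, so
  P(actual drug use | positive screen) = 0.240605 / 0.397818 ≈ 0.605

Now condition on the additional information:
Enumerate both values of actual drug use and weight by the priors:
  P(positive screen | poppy-seed meal) = 0.8824·0.72 + 0.978832·0.28
        = 0.635328 + 0.274073 = 0.909401
The terms with actual drug use present sum to 0.274073, so
  P(actual drug use | positive screen, poppy-seed meal) = 0.274073 / 0.909401 ≈ 0.301
The drop from 0.605 to 0.301 is the explaining-away (discounting) effect.

P(actual drug use | positive screen) ≈ 0.605; P(actual drug use | positive screen, poppy-seed meal) ≈ 0.301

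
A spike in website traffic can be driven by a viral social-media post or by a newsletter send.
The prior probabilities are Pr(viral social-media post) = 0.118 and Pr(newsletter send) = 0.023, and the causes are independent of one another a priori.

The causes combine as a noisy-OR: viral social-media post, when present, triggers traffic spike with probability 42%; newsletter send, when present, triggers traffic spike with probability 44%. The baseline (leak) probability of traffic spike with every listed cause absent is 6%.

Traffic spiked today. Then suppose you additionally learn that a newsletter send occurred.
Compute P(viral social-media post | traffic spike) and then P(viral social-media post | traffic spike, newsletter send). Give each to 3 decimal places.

P(viral social-media post | traffic spike) ≈ 0.470; P(viral social-media post | traffic spike, newsletter send) ≈ 0.164

Under noisy-OR, P(traffic spike | causes) = 1 − (1−0.06)·∏(1−qᵢ) over the active causes.
Sum P(traffic spike|·) weighted by the priors over the 4 (viral social-media post, newsletter send) configurations:
  P(traffic spike) = 0.06·0.882·0.977 + 0.4736·0.882·0.023 + 0.4548·0.118·0.977 + 0.694688·0.118·0.023
        = 0.051703 + 0.009607 + 0.052432 + 0.001885 = 0.115627
Keeping only the viral social-media post-present terms gives 0.054317, so
  P(viral social-media post | traffic spike) = 0.054317 / 0.115627 ≈ 0.470

With the extra evidence:
P(traffic spike | newsletter send) = 0.4736×0.882 + 0.694688×0.118 = 0.417715 + 0.081973 = 0.499688
The viral social-media post-present share is 0.694688×0.118 = 0.081973.
So P(viral social-media post | traffic spike, newsletter send) = 0.081973/0.499688 ≈ 0.164.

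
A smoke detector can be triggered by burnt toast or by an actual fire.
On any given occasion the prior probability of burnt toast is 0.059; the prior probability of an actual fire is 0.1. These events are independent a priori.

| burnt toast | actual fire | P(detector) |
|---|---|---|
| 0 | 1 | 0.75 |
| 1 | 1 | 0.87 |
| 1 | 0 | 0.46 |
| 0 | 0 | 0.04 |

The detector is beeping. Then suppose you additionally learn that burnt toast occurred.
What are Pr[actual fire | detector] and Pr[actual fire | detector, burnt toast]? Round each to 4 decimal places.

By total probability over the 4 (burnt toast, actual fire) configurations:
  P(detector) = 0.04×0.941×0.9 + 0.75×0.941×0.1 + 0.46×0.059×0.9 + 0.87×0.059×0.1
        = 0.033876 + 0.070575 + 0.024426 + 0.005133 = 0.134010
Configurations with actual fire contribute 0.075708, so
  P(actual fire | detector) = 0.075708 / 0.134010 ≈ 0.5649

Now condition on the additional information:
Enumerate both values of actual fire and weight by the priors:
  P(detector | burnt toast) = 0.46×0.9 + 0.87×0.1
        = 0.414000 + 0.087000 = 0.501000
Keeping only the actual fire-present terms gives 0.087000, so
  P(actual fire | detector, burnt toast) = 0.087000 / 0.501000 ≈ 0.1737
— burnt toast explains away the evidence for actual fire.

Pr[actual fire | detector] ≈ 0.5649; Pr[actual fire | detector, burnt toast] ≈ 0.1737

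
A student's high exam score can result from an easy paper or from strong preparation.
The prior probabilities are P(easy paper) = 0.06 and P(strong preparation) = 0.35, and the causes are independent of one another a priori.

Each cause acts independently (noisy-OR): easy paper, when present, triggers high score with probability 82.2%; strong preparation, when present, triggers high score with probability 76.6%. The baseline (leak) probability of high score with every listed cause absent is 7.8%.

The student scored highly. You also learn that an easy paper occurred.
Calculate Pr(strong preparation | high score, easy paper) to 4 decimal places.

Under noisy-OR, P(high score | causes) = 1 − (1−0.078)·∏(1−qᵢ) over the active causes.
By total probability over both values of strong preparation:
  P(high score | easy paper) = 0.835884*0.65 + 0.961597*0.35
        = 0.543325 + 0.336559 = 0.879884
Configurations with strong preparation contribute 0.336559, so
  P(strong preparation | high score, easy paper) = 0.336559 / 0.879884 ≈ 0.3825

Pr(strong preparation | high score, easy paper) ≈ 0.3825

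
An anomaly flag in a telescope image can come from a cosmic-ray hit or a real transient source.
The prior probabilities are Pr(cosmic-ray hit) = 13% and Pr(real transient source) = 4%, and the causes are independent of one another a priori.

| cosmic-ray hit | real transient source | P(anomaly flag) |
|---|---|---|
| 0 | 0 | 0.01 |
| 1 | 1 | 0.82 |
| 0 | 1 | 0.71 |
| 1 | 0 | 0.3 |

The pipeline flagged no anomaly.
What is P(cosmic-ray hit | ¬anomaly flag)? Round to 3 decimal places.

P(¬anomaly flag) = 0.99*0.87*0.96 + 0.29*0.87*0.04 + 0.7*0.13*0.96 + 0.18*0.13*0.04 = 0.826848 + 0.010092 + 0.087360 + 0.000936 = 0.925236
Restricting to configurations with cosmic-ray hit present: 0.087360 + 0.000936 = 0.088296.
P(cosmic-ray hit | ¬anomaly flag) = 0.088296 / 0.925236 ≈ 0.095

P(cosmic-ray hit | ¬anomaly flag) ≈ 0.095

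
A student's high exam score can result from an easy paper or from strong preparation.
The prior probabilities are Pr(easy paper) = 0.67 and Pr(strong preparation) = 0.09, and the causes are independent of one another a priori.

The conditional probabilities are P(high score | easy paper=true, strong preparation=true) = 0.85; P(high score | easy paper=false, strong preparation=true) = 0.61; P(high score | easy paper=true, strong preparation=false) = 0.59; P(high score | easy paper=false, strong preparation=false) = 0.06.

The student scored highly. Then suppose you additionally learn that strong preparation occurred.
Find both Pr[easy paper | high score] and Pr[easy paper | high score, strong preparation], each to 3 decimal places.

Pr[easy paper | high score] ≈ 0.919; Pr[easy paper | high score, strong preparation] ≈ 0.739

Sum P(high score|·) weighted by the priors over the 4 (easy paper, strong preparation) configurations:
  P(high score) = 0.06*0.33*0.91 + 0.61*0.33*0.09 + 0.59*0.67*0.91 + 0.85*0.67*0.09
        = 0.018018 + 0.018117 + 0.359723 + 0.051255 = 0.447113
The terms with easy paper present sum to 0.410978, so
  P(easy paper | high score) = 0.410978 / 0.447113 ≈ 0.919

Now condition on the additional information:
Enumerate both values of easy paper and weight by the priors:
  P(high score | strong preparation) = 0.61*0.33 + 0.85*0.67
        = 0.201300 + 0.569500 = 0.770800
The terms with easy paper present sum to 0.569500, so
  P(easy paper | high score, strong preparation) = 0.569500 / 0.770800 ≈ 0.739
The drop from 0.919 to 0.739 is the explaining-away (discounting) effect.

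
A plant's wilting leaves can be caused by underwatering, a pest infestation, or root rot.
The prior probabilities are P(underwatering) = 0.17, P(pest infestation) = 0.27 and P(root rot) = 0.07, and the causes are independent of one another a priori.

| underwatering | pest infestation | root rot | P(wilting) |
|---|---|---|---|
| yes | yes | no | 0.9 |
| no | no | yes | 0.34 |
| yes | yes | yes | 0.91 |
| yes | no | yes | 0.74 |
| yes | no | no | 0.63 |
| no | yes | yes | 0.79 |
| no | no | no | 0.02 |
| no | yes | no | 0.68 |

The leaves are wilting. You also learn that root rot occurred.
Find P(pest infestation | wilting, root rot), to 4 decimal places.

For the numerator, keep only pest infestation=true terms: 0.177039 + 0.041769 = 0.218808
Denominator P(wilting | root rot): 0.34*0.83*0.73 + 0.79*0.83*0.27 + 0.74*0.17*0.73 + 0.91*0.17*0.27 = 0.516648
Posterior = 0.218808 / 0.516648 ≈ 0.4235

P(pest infestation | wilting, root rot) ≈ 0.4235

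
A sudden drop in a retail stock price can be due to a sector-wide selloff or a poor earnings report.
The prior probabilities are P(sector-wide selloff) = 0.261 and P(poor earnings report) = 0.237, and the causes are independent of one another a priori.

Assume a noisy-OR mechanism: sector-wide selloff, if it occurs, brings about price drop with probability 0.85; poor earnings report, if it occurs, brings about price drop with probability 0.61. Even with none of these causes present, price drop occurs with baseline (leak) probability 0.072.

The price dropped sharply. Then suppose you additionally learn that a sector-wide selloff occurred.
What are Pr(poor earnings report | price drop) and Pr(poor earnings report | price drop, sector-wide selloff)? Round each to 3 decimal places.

Pr(poor earnings report | price drop) ≈ 0.445; Pr(poor earnings report | price drop, sector-wide selloff) ≈ 0.254

Under noisy-OR, P(price drop | causes) = 1 − (1−0.072)·∏(1−qᵢ) over the active causes.
Numerator (weight on configurations with poor earnings report): 0.111755 + 0.058499 = 0.170254
Denominator P(price drop): 0.072·0.739·0.763 + 0.63808·0.739·0.237 + 0.8608·0.261·0.763 + 0.945712·0.261·0.237 = 0.382274
Posterior = 0.170254 / 0.382274 ≈ 0.445

Now condition on the additional information:
P(price drop | sector-wide selloff) = 0.8608·0.763 + 0.945712·0.237 = 0.656790 + 0.224134 = 0.880924
Restricting to configurations with poor earnings report present: 0.945712·0.237 = 0.224134.
P(poor earnings report | price drop, sector-wide selloff) = 0.224134 / 0.880924 ≈ 0.254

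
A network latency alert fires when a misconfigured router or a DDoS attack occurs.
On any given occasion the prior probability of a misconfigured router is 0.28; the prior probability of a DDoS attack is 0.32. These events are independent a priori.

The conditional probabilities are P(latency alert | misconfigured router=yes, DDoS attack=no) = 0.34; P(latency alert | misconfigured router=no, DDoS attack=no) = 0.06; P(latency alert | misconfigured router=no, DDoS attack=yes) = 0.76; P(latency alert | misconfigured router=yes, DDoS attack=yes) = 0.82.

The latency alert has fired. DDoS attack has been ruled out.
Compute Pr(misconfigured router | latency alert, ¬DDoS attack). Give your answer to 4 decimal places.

P(latency alert | ¬DDoS attack) = 0.06·0.72 + 0.34·0.28 = 0.043200 + 0.095200 = 0.138400
Of this, 0.095200 comes from 0.34·0.28 (the misconfigured router=true cases).
Hence the posterior is 0.095200/0.138400 ≈ 0.6879.

Pr(misconfigured router | latency alert, ¬DDoS attack) ≈ 0.6879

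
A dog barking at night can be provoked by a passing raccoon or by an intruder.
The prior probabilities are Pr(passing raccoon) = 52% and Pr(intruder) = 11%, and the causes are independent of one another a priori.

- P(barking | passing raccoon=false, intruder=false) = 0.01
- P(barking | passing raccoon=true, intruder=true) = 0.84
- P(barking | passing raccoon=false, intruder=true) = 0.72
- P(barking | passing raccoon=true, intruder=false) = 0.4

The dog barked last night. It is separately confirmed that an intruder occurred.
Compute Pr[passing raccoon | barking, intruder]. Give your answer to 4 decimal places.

Weight on passing raccoon=true, given the evidence: 0.84·0.52 = 0.436800
The normalizing constant is 0.72·0.48 + 0.84·0.52 = 0.782400
P(passing raccoon | barking, intruder) = 0.436800/0.782400 ≈ 0.5583

Pr[passing raccoon | barking, intruder] ≈ 0.5583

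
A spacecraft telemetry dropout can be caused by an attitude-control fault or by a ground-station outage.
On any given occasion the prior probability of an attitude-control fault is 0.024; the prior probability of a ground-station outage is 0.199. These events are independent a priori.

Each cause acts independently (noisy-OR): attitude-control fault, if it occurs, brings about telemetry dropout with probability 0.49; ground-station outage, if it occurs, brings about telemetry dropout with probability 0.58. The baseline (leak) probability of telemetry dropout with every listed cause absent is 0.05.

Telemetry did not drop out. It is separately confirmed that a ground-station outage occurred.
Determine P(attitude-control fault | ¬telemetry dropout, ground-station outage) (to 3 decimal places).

Under noisy-OR, P(telemetry dropout | causes) = 1 − (1−0.05)·∏(1−qᵢ) over the active causes.
By total probability over both values of attitude-control fault:
  P(¬telemetry dropout | ground-station outage) = 0.399·0.976 + 0.20349·0.024
        = 0.389424 + 0.004884 = 0.394308
Keeping only the attitude-control fault-present terms gives 0.004884, so
  P(attitude-control fault | ¬telemetry dropout, ground-station outage) = 0.004884 / 0.394308 ≈ 0.012

P(attitude-control fault | ¬telemetry dropout, ground-station outage) ≈ 0.012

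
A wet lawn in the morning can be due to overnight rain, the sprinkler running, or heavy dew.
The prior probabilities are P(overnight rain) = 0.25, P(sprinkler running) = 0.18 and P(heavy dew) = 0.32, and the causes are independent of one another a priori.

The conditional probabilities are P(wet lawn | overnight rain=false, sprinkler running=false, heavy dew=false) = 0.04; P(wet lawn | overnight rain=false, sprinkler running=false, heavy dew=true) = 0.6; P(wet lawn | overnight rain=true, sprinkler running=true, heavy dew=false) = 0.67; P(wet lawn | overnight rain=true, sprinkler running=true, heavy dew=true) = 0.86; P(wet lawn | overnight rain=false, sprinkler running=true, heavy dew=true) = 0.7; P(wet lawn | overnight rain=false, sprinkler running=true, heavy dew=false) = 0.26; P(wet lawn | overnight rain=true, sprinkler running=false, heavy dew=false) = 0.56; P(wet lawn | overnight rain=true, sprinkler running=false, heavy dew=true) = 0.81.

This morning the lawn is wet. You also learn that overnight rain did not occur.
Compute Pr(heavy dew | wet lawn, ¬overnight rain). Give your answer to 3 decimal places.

Numerator (weight on configurations with heavy dew): 0.157440 + 0.040320 = 0.197760
Normalizer over all consistent configurations: 0.04·0.82·0.68 + 0.6·0.82·0.32 + 0.26·0.18·0.68 + 0.7·0.18·0.32 = 0.251888
Posterior = 0.197760 / 0.251888 ≈ 0.785

Pr(heavy dew | wet lawn, ¬overnight rain) ≈ 0.785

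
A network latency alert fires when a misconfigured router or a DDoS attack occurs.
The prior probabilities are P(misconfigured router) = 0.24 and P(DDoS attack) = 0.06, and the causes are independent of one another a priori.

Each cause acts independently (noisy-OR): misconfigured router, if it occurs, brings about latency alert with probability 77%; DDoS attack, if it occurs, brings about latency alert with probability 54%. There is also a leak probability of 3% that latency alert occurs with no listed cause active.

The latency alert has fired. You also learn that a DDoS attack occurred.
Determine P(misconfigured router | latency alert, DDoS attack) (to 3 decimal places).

P(misconfigured router | latency alert, DDoS attack) ≈ 0.338

Under noisy-OR, P(latency alert | causes) = 1 − (1−0.03)·∏(1−qᵢ) over the active causes.
For the numerator, keep only misconfigured router=true terms: 0.897374·0.24 = 0.215370
Denominator P(latency alert | DDoS attack): 0.5538·0.76 + 0.897374·0.24 = 0.636258
Posterior = 0.215370 / 0.636258 ≈ 0.338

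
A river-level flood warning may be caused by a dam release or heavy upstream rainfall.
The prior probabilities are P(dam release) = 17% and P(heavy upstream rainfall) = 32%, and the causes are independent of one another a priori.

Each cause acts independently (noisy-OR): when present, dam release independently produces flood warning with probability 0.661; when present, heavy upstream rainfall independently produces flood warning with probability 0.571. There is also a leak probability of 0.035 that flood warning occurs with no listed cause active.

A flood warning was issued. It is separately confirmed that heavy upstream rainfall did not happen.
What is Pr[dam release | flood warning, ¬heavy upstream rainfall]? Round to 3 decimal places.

Under noisy-OR, P(flood warning | causes) = 1 − (1−0.035)·∏(1−qᵢ) over the active causes.
P(flood warning | ¬heavy upstream rainfall) = 0.035×0.83 + 0.672865×0.17 = 0.029050 + 0.114387 = 0.143437
Of this, 0.114387 comes from 0.672865×0.17 (the dam release=true cases).
P(dam release | flood warning, ¬heavy upstream rainfall) = 0.114387 / 0.143437 ≈ 0.797

Pr[dam release | flood warning, ¬heavy upstream rainfall] ≈ 0.797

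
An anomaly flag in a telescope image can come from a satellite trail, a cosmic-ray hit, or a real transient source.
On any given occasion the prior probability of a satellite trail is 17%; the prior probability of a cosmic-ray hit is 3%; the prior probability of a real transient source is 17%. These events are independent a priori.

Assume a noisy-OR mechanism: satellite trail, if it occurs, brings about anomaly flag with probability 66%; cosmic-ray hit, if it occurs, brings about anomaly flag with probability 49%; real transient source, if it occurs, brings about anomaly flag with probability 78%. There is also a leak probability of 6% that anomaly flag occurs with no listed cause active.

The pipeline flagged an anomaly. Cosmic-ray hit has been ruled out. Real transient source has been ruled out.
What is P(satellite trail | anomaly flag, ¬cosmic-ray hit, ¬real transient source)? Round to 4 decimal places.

P(satellite trail | anomaly flag, ¬cosmic-ray hit, ¬real transient source) ≈ 0.6990

Under noisy-OR, P(anomaly flag | causes) = 1 − (1−0.06)·∏(1−qᵢ) over the active causes.
Weight on satellite trail=true, given the evidence: 0.6804*0.17 = 0.115668
Denominator P(anomaly flag | ¬cosmic-ray hit, ¬real transient source): 0.06*0.83 + 0.6804*0.17 = 0.165468
P(satellite trail | anomaly flag, ¬cosmic-ray hit, ¬real transient source) = 0.115668/0.165468 ≈ 0.6990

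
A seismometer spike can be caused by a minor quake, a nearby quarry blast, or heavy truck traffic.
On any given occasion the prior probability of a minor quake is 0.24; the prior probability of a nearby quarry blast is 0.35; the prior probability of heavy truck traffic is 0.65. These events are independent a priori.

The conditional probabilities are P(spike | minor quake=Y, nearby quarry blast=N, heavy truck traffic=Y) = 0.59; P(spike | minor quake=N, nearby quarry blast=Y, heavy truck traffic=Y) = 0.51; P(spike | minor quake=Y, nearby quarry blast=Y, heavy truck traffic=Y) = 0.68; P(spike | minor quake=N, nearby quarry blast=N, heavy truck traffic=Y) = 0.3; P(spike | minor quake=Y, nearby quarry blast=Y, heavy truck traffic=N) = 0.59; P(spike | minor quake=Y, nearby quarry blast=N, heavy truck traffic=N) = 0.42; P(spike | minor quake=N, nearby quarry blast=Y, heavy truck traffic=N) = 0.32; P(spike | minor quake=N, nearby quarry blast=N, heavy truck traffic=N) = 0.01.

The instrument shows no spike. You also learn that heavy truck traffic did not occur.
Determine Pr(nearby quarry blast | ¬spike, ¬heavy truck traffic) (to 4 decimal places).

Pr(nearby quarry blast | ¬spike, ¬heavy truck traffic) ≈ 0.2709

Enumerate the 4 (minor quake, nearby quarry blast) configurations and weight by the priors:
  P(¬spike | ¬heavy truck traffic) = 0.99×0.76×0.65 + 0.68×0.76×0.35 + 0.58×0.24×0.65 + 0.41×0.24×0.35
        = 0.489060 + 0.180880 + 0.090480 + 0.034440 = 0.794860
Configurations with nearby quarry blast contribute 0.215320, so
  P(nearby quarry blast | ¬spike, ¬heavy truck traffic) = 0.215320 / 0.794860 ≈ 0.2709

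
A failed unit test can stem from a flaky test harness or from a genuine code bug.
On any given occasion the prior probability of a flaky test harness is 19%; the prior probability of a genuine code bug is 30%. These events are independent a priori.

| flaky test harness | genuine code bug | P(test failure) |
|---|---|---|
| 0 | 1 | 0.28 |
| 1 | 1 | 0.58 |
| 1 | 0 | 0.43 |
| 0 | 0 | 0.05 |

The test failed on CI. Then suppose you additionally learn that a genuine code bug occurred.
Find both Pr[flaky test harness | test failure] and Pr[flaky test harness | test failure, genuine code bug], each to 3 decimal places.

P(test failure) = 0.05·0.81·0.7 + 0.28·0.81·0.3 + 0.43·0.19·0.7 + 0.58·0.19·0.3 = 0.028350 + 0.068040 + 0.057190 + 0.033060 = 0.186640
The flaky test harness-present share is 0.057190 + 0.033060 = 0.090250.
P(flaky test harness | test failure) = 0.090250 / 0.186640 ≈ 0.484

With the extra evidence:
Enumerate both values of flaky test harness and weight by the priors:
  P(test failure | genuine code bug) = 0.28·0.81 + 0.58·0.19
        = 0.226800 + 0.110200 = 0.337000
Configurations with flaky test harness contribute 0.110200, so
  P(flaky test harness | test failure, genuine code bug) = 0.110200 / 0.337000 ≈ 0.327
— genuine code bug explains away the evidence for flaky test harness.

Pr[flaky test harness | test failure] ≈ 0.484; Pr[flaky test harness | test failure, genuine code bug] ≈ 0.327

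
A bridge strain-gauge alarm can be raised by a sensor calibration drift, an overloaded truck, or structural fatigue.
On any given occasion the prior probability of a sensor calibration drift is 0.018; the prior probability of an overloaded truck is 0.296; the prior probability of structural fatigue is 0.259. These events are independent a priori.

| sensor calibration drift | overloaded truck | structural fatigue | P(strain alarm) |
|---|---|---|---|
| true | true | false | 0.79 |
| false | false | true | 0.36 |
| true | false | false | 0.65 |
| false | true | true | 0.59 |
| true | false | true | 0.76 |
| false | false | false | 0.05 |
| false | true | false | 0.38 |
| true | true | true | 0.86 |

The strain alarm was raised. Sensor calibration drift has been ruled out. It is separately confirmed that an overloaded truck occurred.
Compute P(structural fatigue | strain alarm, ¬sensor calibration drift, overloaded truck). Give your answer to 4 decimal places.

For the numerator, keep only structural fatigue=true terms: 0.59×0.259 = 0.152810
Denominator P(strain alarm | ¬sensor calibration drift, overloaded truck): 0.38×0.741 + 0.59×0.259 = 0.434390
Posterior = 0.152810 / 0.434390 ≈ 0.3518

P(structural fatigue | strain alarm, ¬sensor calibration drift, overloaded truck) ≈ 0.3518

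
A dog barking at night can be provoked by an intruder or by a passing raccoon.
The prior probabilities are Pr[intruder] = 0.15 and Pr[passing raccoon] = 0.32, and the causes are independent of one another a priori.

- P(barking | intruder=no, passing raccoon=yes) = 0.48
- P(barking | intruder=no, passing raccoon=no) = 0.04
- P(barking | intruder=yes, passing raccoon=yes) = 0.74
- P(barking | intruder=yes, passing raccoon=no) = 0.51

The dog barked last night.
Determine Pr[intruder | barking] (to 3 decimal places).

Enumerate the 4 (intruder, passing raccoon) configurations and weight by the priors:
  P(barking) = 0.04*0.85*0.68 + 0.48*0.85*0.32 + 0.51*0.15*0.68 + 0.74*0.15*0.32
        = 0.023120 + 0.130560 + 0.052020 + 0.035520 = 0.241220
The terms with intruder present sum to 0.087540, so
  P(intruder | barking) = 0.087540 / 0.241220 ≈ 0.363

Pr[intruder | barking] ≈ 0.363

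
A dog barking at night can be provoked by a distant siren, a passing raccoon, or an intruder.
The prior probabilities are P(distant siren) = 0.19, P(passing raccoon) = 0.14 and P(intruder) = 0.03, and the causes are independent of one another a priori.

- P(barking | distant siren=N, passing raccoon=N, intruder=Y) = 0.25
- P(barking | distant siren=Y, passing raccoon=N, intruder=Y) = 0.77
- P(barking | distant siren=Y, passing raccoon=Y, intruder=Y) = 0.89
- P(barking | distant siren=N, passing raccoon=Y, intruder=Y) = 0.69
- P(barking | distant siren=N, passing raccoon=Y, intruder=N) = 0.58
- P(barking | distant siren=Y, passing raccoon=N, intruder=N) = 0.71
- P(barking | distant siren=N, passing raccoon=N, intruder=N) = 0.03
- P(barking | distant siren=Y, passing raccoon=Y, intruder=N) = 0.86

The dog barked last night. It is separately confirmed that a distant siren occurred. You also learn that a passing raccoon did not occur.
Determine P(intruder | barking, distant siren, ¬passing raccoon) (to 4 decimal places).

P(intruder | barking, distant siren, ¬passing raccoon) ≈ 0.0325

For the numerator, keep only intruder=true terms: 0.77*0.03 = 0.023100
Normalizer over all consistent configurations: 0.71*0.97 + 0.77*0.03 = 0.711800
Posterior = 0.023100 / 0.711800 ≈ 0.0325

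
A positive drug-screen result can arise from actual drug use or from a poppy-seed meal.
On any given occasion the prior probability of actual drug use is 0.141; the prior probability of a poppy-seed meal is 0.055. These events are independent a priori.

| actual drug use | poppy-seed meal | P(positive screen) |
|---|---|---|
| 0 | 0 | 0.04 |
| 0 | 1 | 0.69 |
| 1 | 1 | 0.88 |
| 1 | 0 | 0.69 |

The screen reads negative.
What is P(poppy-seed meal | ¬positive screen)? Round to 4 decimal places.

P(poppy-seed meal | ¬positive screen) ≈ 0.0186

Weight on poppy-seed meal=true, given the evidence: 0.014646 + 0.000931 = 0.015577
Denominator P(¬positive screen): 0.96×0.859×0.945 + 0.31×0.859×0.055 + 0.31×0.141×0.945 + 0.12×0.141×0.055 = 0.836168
P(poppy-seed meal | ¬positive screen) = 0.015577/0.836168 ≈ 0.0186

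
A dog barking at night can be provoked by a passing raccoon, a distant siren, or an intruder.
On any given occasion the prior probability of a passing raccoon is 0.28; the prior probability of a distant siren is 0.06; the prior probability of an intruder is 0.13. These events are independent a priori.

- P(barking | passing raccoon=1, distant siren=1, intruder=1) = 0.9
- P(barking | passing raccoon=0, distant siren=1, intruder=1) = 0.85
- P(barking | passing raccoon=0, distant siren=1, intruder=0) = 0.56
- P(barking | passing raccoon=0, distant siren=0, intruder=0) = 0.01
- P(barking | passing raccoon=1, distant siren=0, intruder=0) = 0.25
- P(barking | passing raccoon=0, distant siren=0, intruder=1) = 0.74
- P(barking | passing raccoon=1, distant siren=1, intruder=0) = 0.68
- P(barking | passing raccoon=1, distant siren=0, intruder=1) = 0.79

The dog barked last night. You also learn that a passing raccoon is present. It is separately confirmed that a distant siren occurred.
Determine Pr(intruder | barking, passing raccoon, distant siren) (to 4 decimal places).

Pr(intruder | barking, passing raccoon, distant siren) ≈ 0.1651

By total probability over both values of intruder:
  P(barking | passing raccoon, distant siren) = 0.68×0.87 + 0.9×0.13
        = 0.591600 + 0.117000 = 0.708600
The terms with intruder present sum to 0.117000, so
  P(intruder | barking, passing raccoon, distant siren) = 0.117000 / 0.708600 ≈ 0.1651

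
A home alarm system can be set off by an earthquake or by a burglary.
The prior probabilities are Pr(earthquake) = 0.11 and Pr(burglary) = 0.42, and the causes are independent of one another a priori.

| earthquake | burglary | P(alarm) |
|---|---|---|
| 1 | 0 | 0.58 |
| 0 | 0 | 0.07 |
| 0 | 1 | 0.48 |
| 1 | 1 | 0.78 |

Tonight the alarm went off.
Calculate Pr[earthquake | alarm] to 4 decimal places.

P(alarm) = 0.07*0.89*0.58 + 0.48*0.89*0.42 + 0.58*0.11*0.58 + 0.78*0.11*0.42 = 0.036134 + 0.179424 + 0.037004 + 0.036036 = 0.288598
Of this, 0.073040 comes from 0.037004 + 0.036036 (the earthquake=true cases).
So P(earthquake | alarm) = 0.073040/0.288598 ≈ 0.2531.

Pr[earthquake | alarm] ≈ 0.2531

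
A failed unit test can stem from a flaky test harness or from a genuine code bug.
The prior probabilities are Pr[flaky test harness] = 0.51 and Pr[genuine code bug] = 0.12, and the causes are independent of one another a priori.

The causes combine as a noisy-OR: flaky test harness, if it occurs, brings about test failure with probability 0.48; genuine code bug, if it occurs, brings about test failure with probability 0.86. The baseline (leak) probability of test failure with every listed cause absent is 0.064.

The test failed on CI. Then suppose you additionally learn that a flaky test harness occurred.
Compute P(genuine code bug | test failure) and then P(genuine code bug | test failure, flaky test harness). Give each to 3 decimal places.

P(genuine code bug | test failure) ≈ 0.295; P(genuine code bug | test failure, flaky test harness) ≈ 0.198

Under noisy-OR, P(test failure | causes) = 1 − (1−0.064)·∏(1−qᵢ) over the active causes.
For the numerator, keep only genuine code bug=true terms: 0.051095 + 0.057030 = 0.108125
Normalizer over all consistent configurations: 0.064×0.49×0.88 + 0.86896×0.49×0.12 + 0.51328×0.51×0.88 + 0.931859×0.51×0.12 = 0.366082
Posterior = 0.108125 / 0.366082 ≈ 0.295

With the extra evidence:
P(test failure | flaky test harness) = 0.51328·0.88 + 0.931859·0.12 = 0.451686 + 0.111823 = 0.563509
Restricting to configurations with genuine code bug present: 0.931859·0.12 = 0.111823.
So P(genuine code bug | test failure, flaky test harness) = 0.111823/0.563509 ≈ 0.198.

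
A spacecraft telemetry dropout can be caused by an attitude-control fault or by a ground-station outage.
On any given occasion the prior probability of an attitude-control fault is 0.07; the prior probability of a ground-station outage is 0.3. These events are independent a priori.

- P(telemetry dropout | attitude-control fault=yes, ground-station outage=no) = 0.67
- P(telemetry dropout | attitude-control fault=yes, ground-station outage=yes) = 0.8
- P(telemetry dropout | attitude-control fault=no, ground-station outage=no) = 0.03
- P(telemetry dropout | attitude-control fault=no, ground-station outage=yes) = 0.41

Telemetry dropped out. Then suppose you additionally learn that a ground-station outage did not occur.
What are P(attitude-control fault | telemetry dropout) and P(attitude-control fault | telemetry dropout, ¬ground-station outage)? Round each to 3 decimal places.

P(attitude-control fault | telemetry dropout) ≈ 0.270; P(attitude-control fault | telemetry dropout, ¬ground-station outage) ≈ 0.627

Numerator (weight on configurations with attitude-control fault): 0.032830 + 0.016800 = 0.049630
Normalizer over all consistent configurations: 0.03×0.93×0.7 + 0.41×0.93×0.3 + 0.67×0.07×0.7 + 0.8×0.07×0.3 = 0.183550
P(attitude-control fault | telemetry dropout) = 0.049630/0.183550 ≈ 0.270

Now also conditioning on ground-station outage≠true:
For the numerator, keep only attitude-control fault=true terms: 0.67×0.07 = 0.046900
The normalizing constant is 0.03×0.93 + 0.67×0.07 = 0.074800
P(attitude-control fault | telemetry dropout, ¬ground-station outage) = 0.046900/0.074800 ≈ 0.627
Ruling out ground-station outage raises the posterior on attitude-control fault — the flip side of explaining away.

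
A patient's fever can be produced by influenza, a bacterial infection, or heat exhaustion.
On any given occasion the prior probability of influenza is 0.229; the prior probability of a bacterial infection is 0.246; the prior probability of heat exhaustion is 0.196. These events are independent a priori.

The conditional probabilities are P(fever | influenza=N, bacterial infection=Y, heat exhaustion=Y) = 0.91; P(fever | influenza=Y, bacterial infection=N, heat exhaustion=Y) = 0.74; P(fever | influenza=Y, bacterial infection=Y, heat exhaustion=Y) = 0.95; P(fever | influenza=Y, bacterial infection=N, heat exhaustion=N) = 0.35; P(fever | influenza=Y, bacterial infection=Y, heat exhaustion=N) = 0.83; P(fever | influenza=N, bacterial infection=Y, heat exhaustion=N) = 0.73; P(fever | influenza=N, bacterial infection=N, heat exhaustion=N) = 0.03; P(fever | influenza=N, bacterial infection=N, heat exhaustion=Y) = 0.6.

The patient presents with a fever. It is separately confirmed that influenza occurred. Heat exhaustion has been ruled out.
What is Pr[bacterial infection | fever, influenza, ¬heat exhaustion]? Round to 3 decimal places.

P(fever | influenza, ¬heat exhaustion) = 0.35*0.754 + 0.83*0.246 = 0.263900 + 0.204180 = 0.468080
Restricting to configurations with bacterial infection present: 0.83*0.246 = 0.204180.
P(bacterial infection | fever, influenza, ¬heat exhaustion) = 0.204180 / 0.468080 ≈ 0.436

Pr[bacterial infection | fever, influenza, ¬heat exhaustion] ≈ 0.436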